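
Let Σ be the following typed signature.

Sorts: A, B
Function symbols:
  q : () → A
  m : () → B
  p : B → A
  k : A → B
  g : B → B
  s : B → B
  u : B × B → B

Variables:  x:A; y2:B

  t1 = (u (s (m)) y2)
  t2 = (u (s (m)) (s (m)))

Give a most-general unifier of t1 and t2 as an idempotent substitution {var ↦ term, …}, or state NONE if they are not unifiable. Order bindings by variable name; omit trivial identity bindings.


{y2 ↦ (s (m))}


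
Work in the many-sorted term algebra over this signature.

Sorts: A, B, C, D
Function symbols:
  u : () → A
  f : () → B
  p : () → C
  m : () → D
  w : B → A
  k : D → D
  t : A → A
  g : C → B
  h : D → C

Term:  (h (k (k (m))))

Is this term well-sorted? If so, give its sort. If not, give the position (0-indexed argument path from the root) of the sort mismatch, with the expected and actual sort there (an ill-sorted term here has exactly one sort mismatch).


well-sorted; sort = C

      (m) : D
    (k (m)) : D
  (k (k (m))) : D
(h (k (k (m)))) : C


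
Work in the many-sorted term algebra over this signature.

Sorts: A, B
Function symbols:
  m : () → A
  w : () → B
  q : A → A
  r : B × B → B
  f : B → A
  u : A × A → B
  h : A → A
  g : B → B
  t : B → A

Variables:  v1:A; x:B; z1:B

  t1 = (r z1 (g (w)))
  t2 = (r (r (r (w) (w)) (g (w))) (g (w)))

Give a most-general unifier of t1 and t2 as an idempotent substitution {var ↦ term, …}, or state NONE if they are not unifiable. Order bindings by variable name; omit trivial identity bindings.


{z1 ↦ (r (r (w) (w)) (g (w)))}


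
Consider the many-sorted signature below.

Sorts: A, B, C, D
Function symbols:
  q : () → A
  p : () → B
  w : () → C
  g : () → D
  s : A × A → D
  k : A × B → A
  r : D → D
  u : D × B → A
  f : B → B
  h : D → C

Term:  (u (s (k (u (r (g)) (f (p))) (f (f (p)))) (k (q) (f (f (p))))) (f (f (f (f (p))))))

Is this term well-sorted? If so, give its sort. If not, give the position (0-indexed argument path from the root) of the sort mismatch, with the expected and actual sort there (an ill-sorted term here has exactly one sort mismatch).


well-sorted; sort = A

          (g) : D
        (r (g)) : D
          (p) : B
        (f (p)) : B
      (u (r (g)) (f (p))) : A
          (p) : B
        (f (p)) : B
      (f (f (p))) : B
    (k (u (r (g)) (f (p))) (f (f (p)))) : A
      (q) : A
          (p) : B
        (f (p)) : B
      (f (f (p))) : B
    (k (q) (f (f (p)))) : A
  (s (k (u (r (g)) (f (p))) (f (f (p)))) (k (q) (f (f (p))))) : D
          (p) : B
        (f (p)) : B
      (f (f (p))) : B
    (f (f (f (p)))) : B
  (f (f (f (f (p))))) : B
(u (s (k (u (r (g)) (f (p))) (f (f (p)))) (k (q) (f (f (p))))) (f (f (f (f (p)))))) : A


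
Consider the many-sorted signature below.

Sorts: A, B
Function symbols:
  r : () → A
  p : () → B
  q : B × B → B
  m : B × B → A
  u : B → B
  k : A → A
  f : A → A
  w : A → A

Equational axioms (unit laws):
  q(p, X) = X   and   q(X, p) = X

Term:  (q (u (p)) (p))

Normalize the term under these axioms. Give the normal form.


normal form = (u (p))

1. (q (u (p)) (p))  →  (u (p))


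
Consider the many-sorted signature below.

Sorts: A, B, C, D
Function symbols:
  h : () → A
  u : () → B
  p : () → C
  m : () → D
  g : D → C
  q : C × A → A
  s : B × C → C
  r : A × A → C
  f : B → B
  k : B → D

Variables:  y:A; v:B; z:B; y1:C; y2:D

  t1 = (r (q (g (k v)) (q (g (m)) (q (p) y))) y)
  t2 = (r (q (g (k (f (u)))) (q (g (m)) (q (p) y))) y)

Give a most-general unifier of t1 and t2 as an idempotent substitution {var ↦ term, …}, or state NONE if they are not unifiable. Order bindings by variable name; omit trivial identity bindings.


{v ↦ (f (u))}


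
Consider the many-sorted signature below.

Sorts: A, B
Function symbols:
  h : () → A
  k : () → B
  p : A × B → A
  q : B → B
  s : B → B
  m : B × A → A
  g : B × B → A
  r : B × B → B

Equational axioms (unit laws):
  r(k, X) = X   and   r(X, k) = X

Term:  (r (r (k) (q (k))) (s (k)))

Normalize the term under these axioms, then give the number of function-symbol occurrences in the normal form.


1. (r (r (k) (q (k))) (s (k)))  →  (r (q (k)) (s (k)))
normal form: (r (q (k)) (s (k)))

size = 5


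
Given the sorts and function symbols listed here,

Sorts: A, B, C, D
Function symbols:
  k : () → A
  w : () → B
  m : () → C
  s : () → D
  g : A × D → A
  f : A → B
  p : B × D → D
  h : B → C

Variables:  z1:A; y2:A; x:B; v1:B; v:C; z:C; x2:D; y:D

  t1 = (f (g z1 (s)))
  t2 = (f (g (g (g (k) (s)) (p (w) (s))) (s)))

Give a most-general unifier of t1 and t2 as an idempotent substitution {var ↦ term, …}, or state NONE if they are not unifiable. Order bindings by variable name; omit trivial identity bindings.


{z1 ↦ (g (g (k) (s)) (p (w) (s)))}


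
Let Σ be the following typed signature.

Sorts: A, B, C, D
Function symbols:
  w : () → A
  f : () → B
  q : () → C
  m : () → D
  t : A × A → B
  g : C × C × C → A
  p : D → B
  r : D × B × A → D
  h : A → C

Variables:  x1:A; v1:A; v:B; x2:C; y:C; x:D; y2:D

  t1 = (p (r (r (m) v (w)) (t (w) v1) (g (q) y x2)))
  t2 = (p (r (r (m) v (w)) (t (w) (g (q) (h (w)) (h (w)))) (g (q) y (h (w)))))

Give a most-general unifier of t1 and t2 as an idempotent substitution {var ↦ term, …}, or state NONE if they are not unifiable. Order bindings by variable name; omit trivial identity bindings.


{v1 ↦ (g (q) (h (w)) (h (w))), x2 ↦ (h (w))}


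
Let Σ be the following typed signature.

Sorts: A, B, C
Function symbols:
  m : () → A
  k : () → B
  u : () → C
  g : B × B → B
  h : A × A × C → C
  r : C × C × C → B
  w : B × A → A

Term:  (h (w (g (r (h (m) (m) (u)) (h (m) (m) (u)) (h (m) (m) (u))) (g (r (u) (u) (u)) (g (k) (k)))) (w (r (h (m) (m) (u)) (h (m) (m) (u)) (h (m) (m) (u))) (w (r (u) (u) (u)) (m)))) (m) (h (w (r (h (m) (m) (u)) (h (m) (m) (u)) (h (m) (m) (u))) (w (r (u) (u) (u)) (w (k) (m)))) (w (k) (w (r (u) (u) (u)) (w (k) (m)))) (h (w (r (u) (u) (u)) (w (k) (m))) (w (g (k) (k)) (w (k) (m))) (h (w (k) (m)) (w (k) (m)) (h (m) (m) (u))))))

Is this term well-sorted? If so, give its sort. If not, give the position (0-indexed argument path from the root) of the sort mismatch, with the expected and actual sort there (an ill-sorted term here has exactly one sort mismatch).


well-sorted; sort = C

          (m) : A
          (m) : A
          (u) : C
        (h (m) (m) (u)) : C
          (m) : A
          (m) : A
          (u) : C
        (h (m) (m) (u)) : C
          (m) : A
          (m) : A
          (u) : C
        (h (m) (m) (u)) : C
      (r (h (m) (m) (u)) (h (m) (m) (u)) (h (m) (m) (u))) : B
          (u) : C
          (u) : C
          (u) : C
        (r (u) (u) (u)) : B
          (k) : B
          (k) : B
        (g (k) (k)) : B
      (g (r (u) (u) (u)) (g (k) (k))) : B
    (g (r (h (m) (m) (u)) (h (m) (m) (u)) (h (m) (m) (u))) (g (r (u) (u) (u)) (g (k) (k)))) : B
          (m) : A
          (m) : A
          (u) : C
        (h (m) (m) (u)) : C
          (m) : A
          (m) : A
          (u) : C
        (h (m) (m) (u)) : C
          (m) : A
          (m) : A
          (u) : C
        (h (m) (m) (u)) : C
      (r (h (m) (m) (u)) (h (m) (m) (u)) (h (m) (m) (u))) : B
          (u) : C
          (u) : C
          (u) : C
        (r (u) (u) (u)) : B
        (m) : A
      (w (r (u) (u) (u)) (m)) : A
    (w (r (h (m) (m) (u)) (h (m) (m) (u)) (h (m) (m) (u))) (w (r (u) (u) (u)) (m))) : A
  (w (g (r (h (m) (m) (u)) (h (m) (m) (u)) (h (m) (m) (u))) (g (r (u) (u) (u)) (g (k) (k)))) (w (r (h (m) (m) (u)) (h (m) (m) (u)) (h (m) (m) (u))) (w (r (u) (u) (u)) (m)))) : A
  (m) : A
          (m) : A
          (m) : A
          (u) : C
        (h (m) (m) (u)) : C
          (m) : A
          (m) : A
          (u) : C
        (h (m) (m) (u)) : C
          (m) : A
          (m) : A
          (u) : C
        (h (m) (m) (u)) : C
      (r (h (m) (m) (u)) (h (m) (m) (u)) (h (m) (m) (u))) : B
          (u) : C
          (u) : C
          (u) : C
        (r (u) (u) (u)) : B
          (k) : B
          (m) : A
        (w (k) (m)) : A
      (w (r (u) (u) (u)) (w (k) (m))) : A
    (w (r (h (m) (m) (u)) (h (m) (m) (u)) (h (m) (m) (u))) (w (r (u) (u) (u)) (w (k) (m)))) : A
      (k) : B
          (u) : C
          (u) : C
          (u) : C
        (r (u) (u) (u)) : B
          (k) : B
          (m) : A
        (w (k) (m)) : A
      (w (r (u) (u) (u)) (w (k) (m))) : A
    (w (k) (w (r (u) (u) (u)) (w (k) (m)))) : A
          (u) : C
          (u) : C
          (u) : C
        (r (u) (u) (u)) : B
          (k) : B
          (m) : A
        (w (k) (m)) : A
      (w (r (u) (u) (u)) (w (k) (m))) : A
          (k) : B
          (k) : B
        (g (k) (k)) : B
          (k) : B
          (m) : A
        (w (k) (m)) : A
      (w (g (k) (k)) (w (k) (m))) : A
          (k) : B
          (m) : A
        (w (k) (m)) : A
          (k) : B
          (m) : A
        (w (k) (m)) : A
          (m) : A
          (m) : A
          (u) : C
        (h (m) (m) (u)) : C
      (h (w (k) (m)) (w (k) (m)) (h (m) (m) (u))) : C
    (h (w (r (u) (u) (u)) (w (k) (m))) (w (g (k) (k)) (w (k) (m))) (h (w (k) (m)) (w (k) (m)) (h (m) (m) (u)))) : C
  (h (w (r (h (m) (m) (u)) (h (m) (m) (u)) (h (m) (m) (u))) (w (r (u) (u) (u)) (w (k) (m)))) (w (k) (w (r (u) (u) (u)) (w (k) (m)))) (h (w (r (u) (u) (u)) (w (k) (m))) (w (g (k) (k)) (w (k) (m))) (h (w (k) (m)) (w (k) (m)) (h (m) (m) (u))))) : C
(h (w (g (r (h (m) (m) (u)) (h (m) (m) (u)) (h (m) (m) (u))) (g (r (u) (u) (u)) (g (k) (k)))) (w (r (h (m) (m) (u)) (h (m) (m) (u)) (h (m) (m) (u))) (w (r (u) (u) (u)) (m)))) (m) (h (w (r (h (m) (m) (u)) (h (m) (m) (u)) (h (m) (m) (u))) (w (r (u) (u) (u)) (w (k) (m)))) (w (k) (w (r (u) (u) (u)) (w (k) (m)))) (h (w (r (u) (u) (u)) (w (k) (m))) (w (g (k) (k)) (w (k) (m))) (h (w (k) (m)) (w (k) (m)) (h (m) (m) (u)))))) : C


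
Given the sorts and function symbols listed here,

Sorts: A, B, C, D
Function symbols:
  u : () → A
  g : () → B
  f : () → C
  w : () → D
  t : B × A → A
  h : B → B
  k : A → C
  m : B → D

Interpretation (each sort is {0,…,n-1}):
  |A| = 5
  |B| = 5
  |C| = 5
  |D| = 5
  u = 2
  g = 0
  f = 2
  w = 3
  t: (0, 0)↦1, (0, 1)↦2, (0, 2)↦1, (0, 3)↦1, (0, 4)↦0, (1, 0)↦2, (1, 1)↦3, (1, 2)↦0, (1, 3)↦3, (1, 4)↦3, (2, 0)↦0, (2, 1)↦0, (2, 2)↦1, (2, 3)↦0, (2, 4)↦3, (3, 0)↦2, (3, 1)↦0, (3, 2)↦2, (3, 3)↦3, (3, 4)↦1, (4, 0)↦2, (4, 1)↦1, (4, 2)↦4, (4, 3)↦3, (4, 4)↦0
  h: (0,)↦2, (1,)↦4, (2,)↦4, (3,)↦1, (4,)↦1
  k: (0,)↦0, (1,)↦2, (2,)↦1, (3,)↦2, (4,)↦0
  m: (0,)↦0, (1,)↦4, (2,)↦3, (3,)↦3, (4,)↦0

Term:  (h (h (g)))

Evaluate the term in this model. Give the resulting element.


value = 4

  g = 0
  (h (g)) = h(0,) = 2
  (h (h (g))) = h(2,) = 4


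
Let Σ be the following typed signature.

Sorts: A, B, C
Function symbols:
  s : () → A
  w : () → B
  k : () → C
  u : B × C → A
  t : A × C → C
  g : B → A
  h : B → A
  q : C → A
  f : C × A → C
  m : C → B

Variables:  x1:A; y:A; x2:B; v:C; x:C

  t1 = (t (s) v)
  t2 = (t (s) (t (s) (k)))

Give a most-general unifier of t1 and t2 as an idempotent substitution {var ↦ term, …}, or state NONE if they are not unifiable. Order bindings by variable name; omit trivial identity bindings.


{v ↦ (t (s) (k))}


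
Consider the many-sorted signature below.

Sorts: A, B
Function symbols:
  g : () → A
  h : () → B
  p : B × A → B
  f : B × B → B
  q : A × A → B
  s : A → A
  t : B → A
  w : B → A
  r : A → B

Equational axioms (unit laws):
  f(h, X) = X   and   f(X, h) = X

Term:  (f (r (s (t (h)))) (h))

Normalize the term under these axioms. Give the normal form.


1. (f (r (s (t (h)))) (h))  →  (r (s (t (h))))

normal form = (r (s (t (h))))


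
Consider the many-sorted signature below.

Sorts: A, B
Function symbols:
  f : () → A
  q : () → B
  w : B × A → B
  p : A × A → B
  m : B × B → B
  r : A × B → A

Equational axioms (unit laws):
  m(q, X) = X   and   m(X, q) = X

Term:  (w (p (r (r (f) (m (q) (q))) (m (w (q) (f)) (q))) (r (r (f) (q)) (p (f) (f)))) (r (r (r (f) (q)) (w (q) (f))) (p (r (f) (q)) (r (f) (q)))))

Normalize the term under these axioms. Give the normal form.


normal form = (w (p (r (r (f) (q)) (w (q) (f))) (r (r (f) (q)) (p (f) (f)))) (r (r (r (f) (q)) (w (q) (f))) (p (r (f) (q)) (r (f) (q)))))

1. (w (p (r (r (f) (m (q) (q))) (m (w (q) (f)) (q))) (r (r (f) (q)) (p (f) (f)))) (r (r (r (f) (q)) (w (q) (f))) (p (r (f) (q)) (r (f) (q)))))  →  (w (p (r (r (f) (q)) (m (w (q) (f)) (q))) (r (r (f) (q)) (p (f) (f)))) (r (r (r (f) (q)) (w (q) (f))) (p (r (f) (q)) (r (f) (q)))))
2. (w (p (r (r (f) (q)) (m (w (q) (f)) (q))) (r (r (f) (q)) (p (f) (f)))) (r (r (r (f) (q)) (w (q) (f))) (p (r (f) (q)) (r (f) (q)))))  →  (w (p (r (r (f) (q)) (w (q) (f))) (r (r (f) (q)) (p (f) (f)))) (r (r (r (f) (q)) (w (q) (f))) (p (r (f) (q)) (r (f) (q)))))


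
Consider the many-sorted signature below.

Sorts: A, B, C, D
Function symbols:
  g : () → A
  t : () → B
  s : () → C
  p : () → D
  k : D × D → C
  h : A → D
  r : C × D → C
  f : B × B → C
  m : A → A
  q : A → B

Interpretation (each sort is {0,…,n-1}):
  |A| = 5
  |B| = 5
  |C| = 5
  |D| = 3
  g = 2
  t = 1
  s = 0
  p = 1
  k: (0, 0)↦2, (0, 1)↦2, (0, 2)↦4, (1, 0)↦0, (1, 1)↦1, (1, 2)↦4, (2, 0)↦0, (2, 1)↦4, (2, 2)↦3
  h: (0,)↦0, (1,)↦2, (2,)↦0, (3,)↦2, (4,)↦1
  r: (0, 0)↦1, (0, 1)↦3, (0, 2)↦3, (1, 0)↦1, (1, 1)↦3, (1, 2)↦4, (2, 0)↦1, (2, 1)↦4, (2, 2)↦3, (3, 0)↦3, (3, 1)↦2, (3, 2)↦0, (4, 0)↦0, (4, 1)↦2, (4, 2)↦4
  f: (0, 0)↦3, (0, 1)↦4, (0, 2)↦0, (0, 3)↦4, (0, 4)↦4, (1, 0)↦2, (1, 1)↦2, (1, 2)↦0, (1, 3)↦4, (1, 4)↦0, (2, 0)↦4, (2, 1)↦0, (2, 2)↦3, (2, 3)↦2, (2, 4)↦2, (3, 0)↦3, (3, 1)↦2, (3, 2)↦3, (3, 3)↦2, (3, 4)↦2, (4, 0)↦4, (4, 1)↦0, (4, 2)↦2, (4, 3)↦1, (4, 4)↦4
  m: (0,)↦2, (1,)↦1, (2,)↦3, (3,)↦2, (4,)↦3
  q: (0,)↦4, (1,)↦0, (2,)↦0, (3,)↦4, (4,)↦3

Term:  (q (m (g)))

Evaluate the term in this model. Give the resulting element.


  g = 2
  (m (g)) = m(2,) = 3
  (q (m (g))) = q(3,) = 4

value = 4


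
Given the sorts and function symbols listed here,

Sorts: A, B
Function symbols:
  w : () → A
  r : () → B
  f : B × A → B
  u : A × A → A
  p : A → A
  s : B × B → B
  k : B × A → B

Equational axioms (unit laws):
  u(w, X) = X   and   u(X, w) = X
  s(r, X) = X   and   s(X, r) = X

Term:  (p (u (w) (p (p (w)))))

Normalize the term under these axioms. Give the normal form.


normal form = (p (p (p (w))))

1. (p (u (w) (p (p (w)))))  →  (p (p (p (w))))


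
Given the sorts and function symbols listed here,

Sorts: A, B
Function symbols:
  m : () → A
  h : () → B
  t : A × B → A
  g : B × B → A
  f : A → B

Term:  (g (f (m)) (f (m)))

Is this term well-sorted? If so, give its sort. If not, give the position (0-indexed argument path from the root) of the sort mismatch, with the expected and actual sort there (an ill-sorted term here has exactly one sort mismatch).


well-sorted; sort = A

    (m) : A
  (f (m)) : B
    (m) : A
  (f (m)) : B
(g (f (m)) (f (m))) : A


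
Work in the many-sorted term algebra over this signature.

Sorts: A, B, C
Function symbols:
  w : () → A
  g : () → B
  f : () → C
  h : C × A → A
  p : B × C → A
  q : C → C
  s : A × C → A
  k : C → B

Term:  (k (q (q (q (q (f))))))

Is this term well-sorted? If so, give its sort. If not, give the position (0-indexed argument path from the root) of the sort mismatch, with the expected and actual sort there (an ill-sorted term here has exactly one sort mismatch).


          (f) : C
        (q (f)) : C
      (q (q (f))) : C
    (q (q (q (f)))) : C
  (q (q (q (q (f))))) : C
(k (q (q (q (q (f)))))) : B

well-sorted; sort = B


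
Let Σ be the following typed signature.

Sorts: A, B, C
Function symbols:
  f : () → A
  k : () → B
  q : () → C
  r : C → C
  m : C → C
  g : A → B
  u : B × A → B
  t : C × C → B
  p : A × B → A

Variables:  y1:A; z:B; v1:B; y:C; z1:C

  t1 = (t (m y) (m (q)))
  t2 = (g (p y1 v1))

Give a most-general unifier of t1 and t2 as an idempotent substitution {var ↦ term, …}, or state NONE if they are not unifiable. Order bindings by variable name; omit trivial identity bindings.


head clash or occurs-check failure — not unifiable

NONE (not unifiable)


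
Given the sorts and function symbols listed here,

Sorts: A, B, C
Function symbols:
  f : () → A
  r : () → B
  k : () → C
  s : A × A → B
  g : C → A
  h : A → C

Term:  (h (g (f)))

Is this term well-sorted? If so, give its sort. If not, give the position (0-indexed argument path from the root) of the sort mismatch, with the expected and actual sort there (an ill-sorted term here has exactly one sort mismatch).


    (f) : A
  (g (f)) : ✗ arg 0 at [0, 0] has sort A, expected C

ill-sorted at position [0, 0]: expected C, got A


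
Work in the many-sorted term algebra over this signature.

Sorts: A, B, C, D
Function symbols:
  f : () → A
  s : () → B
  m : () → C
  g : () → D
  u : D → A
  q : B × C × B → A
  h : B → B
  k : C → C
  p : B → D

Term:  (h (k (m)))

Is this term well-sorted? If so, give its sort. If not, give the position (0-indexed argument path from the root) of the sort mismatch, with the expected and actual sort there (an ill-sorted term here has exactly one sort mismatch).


ill-sorted at position [0]: expected B, got C

    (m) : C
  (k (m)) : C
(h (k (m))) : ✗ arg 0 at [0] has sort C, expected B


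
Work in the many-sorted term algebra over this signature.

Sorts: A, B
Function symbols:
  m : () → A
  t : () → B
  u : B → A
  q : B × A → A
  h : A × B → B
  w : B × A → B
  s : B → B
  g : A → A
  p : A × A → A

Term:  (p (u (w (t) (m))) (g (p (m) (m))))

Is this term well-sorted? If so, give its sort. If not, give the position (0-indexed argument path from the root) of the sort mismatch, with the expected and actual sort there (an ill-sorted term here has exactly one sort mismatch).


well-sorted; sort = A

      (t) : B
      (m) : A
    (w (t) (m)) : B
  (u (w (t) (m))) : A
      (m) : A
      (m) : A
    (p (m) (m)) : A
  (g (p (m) (m))) : A
(p (u (w (t) (m))) (g (p (m) (m)))) : A


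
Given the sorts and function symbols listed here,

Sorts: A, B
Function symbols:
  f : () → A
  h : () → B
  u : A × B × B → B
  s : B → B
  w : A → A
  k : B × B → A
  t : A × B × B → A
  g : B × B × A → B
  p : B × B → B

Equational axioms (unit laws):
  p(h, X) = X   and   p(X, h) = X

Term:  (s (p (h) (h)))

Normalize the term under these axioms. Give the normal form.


normal form = (s (h))

1. (s (p (h) (h)))  →  (s (h))


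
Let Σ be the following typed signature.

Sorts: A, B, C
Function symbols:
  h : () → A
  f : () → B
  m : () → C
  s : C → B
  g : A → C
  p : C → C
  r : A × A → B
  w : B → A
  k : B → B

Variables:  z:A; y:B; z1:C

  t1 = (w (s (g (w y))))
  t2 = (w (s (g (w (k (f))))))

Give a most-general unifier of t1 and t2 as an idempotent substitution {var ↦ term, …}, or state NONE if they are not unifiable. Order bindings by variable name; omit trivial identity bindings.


{y ↦ (k (f))}


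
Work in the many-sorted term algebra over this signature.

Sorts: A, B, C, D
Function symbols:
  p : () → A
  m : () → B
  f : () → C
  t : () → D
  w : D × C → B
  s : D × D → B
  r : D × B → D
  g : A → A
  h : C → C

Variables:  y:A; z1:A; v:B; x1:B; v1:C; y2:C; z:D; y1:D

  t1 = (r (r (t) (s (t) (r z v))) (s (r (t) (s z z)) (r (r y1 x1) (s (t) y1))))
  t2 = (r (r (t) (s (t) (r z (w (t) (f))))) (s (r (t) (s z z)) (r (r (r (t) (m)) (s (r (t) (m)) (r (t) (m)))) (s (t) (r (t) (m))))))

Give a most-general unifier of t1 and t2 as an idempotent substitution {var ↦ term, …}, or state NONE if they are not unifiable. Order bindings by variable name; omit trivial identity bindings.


{v ↦ (w (t) (f)), x1 ↦ (s (r (t) (m)) (r (t) (m))), y1 ↦ (r (t) (m))}


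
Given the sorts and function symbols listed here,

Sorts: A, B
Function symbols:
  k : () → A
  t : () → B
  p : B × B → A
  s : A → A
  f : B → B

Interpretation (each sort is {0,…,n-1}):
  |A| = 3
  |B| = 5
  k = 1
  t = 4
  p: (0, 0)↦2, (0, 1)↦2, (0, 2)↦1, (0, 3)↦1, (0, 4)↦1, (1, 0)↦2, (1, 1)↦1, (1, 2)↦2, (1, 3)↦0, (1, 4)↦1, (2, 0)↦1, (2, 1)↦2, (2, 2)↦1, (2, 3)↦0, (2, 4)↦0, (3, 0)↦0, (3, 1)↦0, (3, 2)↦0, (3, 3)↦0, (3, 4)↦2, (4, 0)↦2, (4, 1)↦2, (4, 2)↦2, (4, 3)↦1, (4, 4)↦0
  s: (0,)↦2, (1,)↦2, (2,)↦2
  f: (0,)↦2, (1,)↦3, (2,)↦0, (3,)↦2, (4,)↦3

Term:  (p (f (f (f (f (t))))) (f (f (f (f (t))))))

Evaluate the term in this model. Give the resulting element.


value = 1

  t = 4
  (f (t)) = f(4,) = 3
  (f (f (t))) = f(3,) = 2
  (f (f (f (t)))) = f(2,) = 0
  (f (f (f (f (t))))) = f(0,) = 2
  t = 4
  (f (t)) = f(4,) = 3
  (f (f (t))) = f(3,) = 2
  (f (f (f (t)))) = f(2,) = 0
  (f (f (f (f (t))))) = f(0,) = 2
  (p (f (f (f (f (t))))) (f (f (f (f (t)))))) = p(2, 2) = 1


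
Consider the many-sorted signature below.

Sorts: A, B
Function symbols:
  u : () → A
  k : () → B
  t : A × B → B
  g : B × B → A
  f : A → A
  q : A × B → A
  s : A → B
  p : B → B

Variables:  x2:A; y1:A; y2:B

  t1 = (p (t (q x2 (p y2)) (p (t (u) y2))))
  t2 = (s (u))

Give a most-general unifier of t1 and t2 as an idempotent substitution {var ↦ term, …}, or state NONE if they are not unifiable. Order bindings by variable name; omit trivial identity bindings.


NONE (not unifiable)

head clash or occurs-check failure — not unifiable


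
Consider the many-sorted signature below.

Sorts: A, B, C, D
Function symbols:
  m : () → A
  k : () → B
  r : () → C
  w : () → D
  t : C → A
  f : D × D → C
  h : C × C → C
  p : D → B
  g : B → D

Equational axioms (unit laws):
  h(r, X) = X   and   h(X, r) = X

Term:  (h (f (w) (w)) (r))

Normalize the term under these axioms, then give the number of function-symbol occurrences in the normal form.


1. (h (f (w) (w)) (r))  →  (f (w) (w))
normal form: (f (w) (w))

size = 3


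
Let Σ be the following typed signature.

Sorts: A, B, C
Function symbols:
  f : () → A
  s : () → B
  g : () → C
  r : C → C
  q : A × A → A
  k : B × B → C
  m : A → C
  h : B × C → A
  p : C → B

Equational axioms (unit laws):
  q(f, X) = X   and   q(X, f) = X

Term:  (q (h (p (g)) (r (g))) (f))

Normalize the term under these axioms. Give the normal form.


normal form = (h (p (g)) (r (g)))

1. (q (h (p (g)) (r (g))) (f))  →  (h (p (g)) (r (g)))


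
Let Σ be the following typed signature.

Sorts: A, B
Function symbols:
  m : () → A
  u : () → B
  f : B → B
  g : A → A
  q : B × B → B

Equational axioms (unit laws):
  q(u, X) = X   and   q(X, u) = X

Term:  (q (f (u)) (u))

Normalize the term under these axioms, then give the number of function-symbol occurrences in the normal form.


1. (q (f (u)) (u))  →  (f (u))
normal form: (f (u))

size = 2


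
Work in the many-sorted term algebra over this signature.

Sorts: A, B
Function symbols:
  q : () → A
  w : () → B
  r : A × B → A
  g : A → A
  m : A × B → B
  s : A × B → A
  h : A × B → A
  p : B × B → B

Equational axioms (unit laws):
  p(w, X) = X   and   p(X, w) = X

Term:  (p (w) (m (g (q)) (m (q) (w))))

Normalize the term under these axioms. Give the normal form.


normal form = (m (g (q)) (m (q) (w)))

1. (p (w) (m (g (q)) (m (q) (w))))  →  (m (g (q)) (m (q) (w)))


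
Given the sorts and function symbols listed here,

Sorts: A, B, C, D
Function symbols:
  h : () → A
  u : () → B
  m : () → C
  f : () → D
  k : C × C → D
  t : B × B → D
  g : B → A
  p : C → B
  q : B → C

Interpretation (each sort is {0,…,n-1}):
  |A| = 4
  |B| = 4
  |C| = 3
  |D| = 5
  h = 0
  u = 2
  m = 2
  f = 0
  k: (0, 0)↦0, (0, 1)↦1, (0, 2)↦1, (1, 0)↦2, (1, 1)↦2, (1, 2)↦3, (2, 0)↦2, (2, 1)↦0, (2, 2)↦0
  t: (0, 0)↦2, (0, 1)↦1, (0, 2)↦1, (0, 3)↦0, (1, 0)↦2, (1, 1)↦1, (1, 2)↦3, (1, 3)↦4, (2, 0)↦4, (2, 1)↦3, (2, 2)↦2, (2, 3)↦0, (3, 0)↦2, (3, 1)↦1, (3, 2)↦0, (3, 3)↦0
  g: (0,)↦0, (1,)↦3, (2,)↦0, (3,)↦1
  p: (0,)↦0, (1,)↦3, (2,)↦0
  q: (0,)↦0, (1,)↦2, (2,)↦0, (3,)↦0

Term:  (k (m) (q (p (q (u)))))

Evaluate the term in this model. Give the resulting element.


value = 2

  m = 2
  u = 2
  (q (u)) = q(2,) = 0
  (p (q (u))) = p(0,) = 0
  (q (p (q (u)))) = q(0,) = 0
  (k (m) (q (p (q (u))))) = k(2, 0) = 2


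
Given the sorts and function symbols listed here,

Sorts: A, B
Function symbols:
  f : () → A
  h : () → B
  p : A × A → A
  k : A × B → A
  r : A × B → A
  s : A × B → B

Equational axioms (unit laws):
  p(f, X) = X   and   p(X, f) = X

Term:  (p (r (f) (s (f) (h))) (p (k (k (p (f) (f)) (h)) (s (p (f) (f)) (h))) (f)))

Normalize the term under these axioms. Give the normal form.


normal form = (p (r (f) (s (f) (h))) (k (k (f) (h)) (s (f) (h))))

1. (p (r (f) (s (f) (h))) (p (k (k (p (f) (f)) (h)) (s (p (f) (f)) (h))) (f)))  →  (p (r (f) (s (f) (h))) (k (k (p (f) (f)) (h)) (s (p (f) (f)) (h))))
2. (p (r (f) (s (f) (h))) (k (k (p (f) (f)) (h)) (s (p (f) (f)) (h))))  →  (p (r (f) (s (f) (h))) (k (k (f) (h)) (s (p (f) (f)) (h))))
3. (p (r (f) (s (f) (h))) (k (k (f) (h)) (s (p (f) (f)) (h))))  →  (p (r (f) (s (f) (h))) (k (k (f) (h)) (s (f) (h))))


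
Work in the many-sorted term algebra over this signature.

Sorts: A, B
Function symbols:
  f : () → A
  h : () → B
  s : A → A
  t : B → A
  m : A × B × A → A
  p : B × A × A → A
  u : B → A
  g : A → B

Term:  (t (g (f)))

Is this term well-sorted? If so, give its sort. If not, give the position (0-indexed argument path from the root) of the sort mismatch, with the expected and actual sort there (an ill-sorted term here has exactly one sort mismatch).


well-sorted; sort = A

    (f) : A
  (g (f)) : B
(t (g (f))) : A


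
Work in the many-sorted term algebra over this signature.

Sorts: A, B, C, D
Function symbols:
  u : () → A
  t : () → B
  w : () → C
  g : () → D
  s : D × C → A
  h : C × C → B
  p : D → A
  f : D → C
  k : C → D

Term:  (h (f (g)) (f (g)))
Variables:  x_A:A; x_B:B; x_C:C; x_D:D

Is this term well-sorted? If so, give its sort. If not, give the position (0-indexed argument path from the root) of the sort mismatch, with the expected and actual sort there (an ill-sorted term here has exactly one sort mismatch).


    (g) : D
  (f (g)) : C
    (g) : D
  (f (g)) : C
(h (f (g)) (f (g))) : B

well-sorted; sort = B


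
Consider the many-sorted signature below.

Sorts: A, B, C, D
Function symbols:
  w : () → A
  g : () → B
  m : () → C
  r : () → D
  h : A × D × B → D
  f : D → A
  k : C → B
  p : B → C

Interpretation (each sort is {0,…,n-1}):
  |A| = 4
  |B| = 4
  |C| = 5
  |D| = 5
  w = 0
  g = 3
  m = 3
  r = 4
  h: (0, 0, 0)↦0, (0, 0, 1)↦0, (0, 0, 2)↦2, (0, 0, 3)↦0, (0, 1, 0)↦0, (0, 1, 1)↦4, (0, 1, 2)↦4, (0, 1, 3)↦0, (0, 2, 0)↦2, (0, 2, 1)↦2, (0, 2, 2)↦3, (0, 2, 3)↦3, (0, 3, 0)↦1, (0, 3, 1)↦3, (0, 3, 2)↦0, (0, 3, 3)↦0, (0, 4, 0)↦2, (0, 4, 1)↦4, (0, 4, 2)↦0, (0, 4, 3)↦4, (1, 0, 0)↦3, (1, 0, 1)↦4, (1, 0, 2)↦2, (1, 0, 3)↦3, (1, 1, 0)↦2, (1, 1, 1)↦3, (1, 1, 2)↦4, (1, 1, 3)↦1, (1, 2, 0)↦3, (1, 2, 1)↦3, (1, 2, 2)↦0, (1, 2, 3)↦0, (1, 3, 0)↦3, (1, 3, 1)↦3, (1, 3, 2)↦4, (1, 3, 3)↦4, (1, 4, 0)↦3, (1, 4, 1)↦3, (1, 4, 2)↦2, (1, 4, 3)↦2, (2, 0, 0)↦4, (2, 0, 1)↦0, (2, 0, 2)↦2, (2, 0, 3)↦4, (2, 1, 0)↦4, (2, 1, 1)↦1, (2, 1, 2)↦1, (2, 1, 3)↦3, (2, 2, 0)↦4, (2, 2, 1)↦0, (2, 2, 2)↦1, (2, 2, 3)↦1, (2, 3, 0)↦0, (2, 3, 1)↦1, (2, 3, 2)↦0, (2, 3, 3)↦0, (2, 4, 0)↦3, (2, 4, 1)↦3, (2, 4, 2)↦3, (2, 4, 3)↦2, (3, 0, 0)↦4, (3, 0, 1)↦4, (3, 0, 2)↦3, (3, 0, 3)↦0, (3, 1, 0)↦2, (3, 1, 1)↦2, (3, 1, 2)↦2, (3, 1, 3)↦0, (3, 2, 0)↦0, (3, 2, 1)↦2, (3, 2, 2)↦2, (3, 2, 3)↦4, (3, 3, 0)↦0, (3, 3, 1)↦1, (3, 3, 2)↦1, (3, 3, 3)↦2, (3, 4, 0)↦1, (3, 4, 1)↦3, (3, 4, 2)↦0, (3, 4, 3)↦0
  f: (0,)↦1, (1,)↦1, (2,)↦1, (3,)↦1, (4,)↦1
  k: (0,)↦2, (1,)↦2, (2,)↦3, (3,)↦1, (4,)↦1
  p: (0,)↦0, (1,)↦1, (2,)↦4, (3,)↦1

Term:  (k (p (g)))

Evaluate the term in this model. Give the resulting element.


  g = 3
  (p (g)) = p(3,) = 1
  (k (p (g))) = k(1,) = 2

value = 2


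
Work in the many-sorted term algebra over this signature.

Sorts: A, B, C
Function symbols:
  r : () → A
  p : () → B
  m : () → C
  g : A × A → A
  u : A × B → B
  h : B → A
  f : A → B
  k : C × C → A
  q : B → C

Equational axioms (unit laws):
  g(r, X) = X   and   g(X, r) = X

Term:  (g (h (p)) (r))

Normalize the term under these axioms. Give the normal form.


normal form = (h (p))

1. (g (h (p)) (r))  →  (h (p))


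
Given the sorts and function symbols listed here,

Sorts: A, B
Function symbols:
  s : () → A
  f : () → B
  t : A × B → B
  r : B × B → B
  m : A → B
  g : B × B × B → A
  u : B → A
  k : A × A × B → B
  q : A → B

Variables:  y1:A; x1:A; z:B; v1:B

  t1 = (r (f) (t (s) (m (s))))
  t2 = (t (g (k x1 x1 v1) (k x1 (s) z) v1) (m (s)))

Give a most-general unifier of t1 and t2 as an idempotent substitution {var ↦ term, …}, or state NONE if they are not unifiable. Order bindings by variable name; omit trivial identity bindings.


NONE (not unifiable)

head clash or occurs-check failure — not unifiable


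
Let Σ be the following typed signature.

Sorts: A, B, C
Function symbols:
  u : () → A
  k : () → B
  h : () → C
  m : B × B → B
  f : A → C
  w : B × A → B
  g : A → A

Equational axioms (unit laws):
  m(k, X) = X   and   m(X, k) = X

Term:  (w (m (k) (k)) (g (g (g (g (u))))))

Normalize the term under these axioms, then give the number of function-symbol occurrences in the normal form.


size = 7

1. (w (m (k) (k)) (g (g (g (g (u))))))  →  (w (k) (g (g (g (g (u))))))
normal form: (w (k) (g (g (g (g (u))))))


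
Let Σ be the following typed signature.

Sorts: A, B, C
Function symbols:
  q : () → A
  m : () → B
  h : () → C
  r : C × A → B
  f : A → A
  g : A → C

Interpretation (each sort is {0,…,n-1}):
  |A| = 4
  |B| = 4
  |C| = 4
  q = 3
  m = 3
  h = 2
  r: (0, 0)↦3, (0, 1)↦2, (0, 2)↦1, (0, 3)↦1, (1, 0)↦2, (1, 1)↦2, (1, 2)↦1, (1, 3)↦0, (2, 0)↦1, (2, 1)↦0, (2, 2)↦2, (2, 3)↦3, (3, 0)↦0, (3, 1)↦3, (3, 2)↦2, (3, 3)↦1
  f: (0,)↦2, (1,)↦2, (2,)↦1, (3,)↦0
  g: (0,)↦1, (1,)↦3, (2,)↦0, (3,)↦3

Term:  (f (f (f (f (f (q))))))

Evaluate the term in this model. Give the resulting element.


value = 1

  q = 3
  (f (q)) = f(3,) = 0
  (f (f (q))) = f(0,) = 2
  (f (f (f (q)))) = f(2,) = 1
  (f (f (f (f (q))))) = f(1,) = 2
  (f (f (f (f (f (q)))))) = f(2,) = 1


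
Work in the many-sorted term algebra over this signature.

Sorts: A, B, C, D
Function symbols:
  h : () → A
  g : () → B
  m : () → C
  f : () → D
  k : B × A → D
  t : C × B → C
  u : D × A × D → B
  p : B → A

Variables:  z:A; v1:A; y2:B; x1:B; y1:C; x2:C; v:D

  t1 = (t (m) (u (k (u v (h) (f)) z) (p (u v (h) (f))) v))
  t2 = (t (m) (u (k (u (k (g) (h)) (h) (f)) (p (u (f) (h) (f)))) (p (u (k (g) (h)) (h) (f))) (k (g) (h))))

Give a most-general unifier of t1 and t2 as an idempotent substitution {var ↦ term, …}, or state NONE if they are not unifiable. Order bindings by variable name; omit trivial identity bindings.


{v ↦ (k (g) (h)), z ↦ (p (u (f) (h) (f)))}


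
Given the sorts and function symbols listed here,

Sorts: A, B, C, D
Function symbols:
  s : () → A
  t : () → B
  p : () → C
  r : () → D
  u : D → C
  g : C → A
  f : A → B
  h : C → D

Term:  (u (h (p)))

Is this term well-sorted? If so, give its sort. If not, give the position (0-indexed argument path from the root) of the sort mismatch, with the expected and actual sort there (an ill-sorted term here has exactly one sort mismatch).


well-sorted; sort = C

    (p) : C
  (h (p)) : D
(u (h (p))) : C


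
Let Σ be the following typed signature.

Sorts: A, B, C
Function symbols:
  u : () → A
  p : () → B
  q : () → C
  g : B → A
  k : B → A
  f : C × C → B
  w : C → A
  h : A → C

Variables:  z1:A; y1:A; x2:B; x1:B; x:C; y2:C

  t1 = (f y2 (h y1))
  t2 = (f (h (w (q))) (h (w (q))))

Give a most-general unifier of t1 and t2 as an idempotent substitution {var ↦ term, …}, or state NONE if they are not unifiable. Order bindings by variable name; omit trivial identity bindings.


{y1 ↦ (w (q)), y2 ↦ (h (w (q)))}


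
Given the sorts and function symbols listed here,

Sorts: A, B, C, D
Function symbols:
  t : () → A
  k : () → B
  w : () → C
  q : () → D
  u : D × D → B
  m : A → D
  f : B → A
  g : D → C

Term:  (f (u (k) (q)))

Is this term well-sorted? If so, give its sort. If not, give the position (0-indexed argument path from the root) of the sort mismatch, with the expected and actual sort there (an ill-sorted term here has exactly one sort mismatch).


    (k) : B
    (q) : D
  (u (k) (q)) : ✗ arg 0 at [0, 0] has sort B, expected D

ill-sorted at position [0, 0]: expected D, got B


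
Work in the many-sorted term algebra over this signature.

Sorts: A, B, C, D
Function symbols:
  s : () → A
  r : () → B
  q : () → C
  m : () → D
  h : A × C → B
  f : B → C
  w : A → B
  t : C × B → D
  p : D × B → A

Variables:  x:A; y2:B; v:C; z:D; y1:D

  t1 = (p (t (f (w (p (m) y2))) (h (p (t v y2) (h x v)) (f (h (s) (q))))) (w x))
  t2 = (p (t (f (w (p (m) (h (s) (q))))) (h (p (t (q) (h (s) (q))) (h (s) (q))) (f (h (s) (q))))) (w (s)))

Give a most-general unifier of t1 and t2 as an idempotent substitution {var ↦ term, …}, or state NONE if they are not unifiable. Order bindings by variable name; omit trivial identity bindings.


{v ↦ (q), x ↦ (s), y2 ↦ (h (s) (q))}


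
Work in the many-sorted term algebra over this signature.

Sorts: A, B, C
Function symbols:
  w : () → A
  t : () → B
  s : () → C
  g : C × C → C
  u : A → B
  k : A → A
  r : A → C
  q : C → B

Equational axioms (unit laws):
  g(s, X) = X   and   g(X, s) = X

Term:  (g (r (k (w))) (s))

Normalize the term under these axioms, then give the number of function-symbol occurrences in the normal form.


size = 3

1. (g (r (k (w))) (s))  →  (r (k (w)))
normal form: (r (k (w)))


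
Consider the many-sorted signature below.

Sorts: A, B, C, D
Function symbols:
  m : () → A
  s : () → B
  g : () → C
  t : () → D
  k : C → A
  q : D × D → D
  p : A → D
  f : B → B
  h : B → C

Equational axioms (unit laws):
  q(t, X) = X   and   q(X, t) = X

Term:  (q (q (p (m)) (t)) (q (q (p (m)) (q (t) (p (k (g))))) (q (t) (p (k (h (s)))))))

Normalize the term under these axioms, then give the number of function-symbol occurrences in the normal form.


1. (q (q (p (m)) (t)) (q (q (p (m)) (q (t) (p (k (g))))) (q (t) (p (k (h (s)))))))  →  (q (p (m)) (q (q (p (m)) (q (t) (p (k (g))))) (q (t) (p (k (h (s)))))))
2. (q (p (m)) (q (q (p (m)) (q (t) (p (k (g))))) (q (t) (p (k (h (s)))))))  →  (q (p (m)) (q (q (p (m)) (p (k (g)))) (q (t) (p (k (h (s)))))))
3. (q (p (m)) (q (q (p (m)) (p (k (g)))) (q (t) (p (k (h (s)))))))  →  (q (p (m)) (q (q (p (m)) (p (k (g)))) (p (k (h (s))))))
normal form: (q (p (m)) (q (q (p (m)) (p (k (g)))) (p (k (h (s))))))

size = 14


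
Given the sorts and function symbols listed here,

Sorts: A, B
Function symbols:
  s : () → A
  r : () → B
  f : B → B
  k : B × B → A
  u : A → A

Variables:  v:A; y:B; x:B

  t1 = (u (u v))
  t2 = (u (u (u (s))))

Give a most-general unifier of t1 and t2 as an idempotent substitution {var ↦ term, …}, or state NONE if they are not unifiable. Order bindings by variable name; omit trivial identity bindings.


{v ↦ (u (s))}


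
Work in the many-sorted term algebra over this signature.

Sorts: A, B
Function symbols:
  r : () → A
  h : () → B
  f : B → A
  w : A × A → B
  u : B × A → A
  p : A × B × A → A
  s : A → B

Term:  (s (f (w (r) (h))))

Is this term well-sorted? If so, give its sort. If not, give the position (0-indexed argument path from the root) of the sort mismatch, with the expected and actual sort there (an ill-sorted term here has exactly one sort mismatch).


      (r) : A
      (h) : B
    (w (r) (h)) : ✗ arg 1 at [0, 0, 1] has sort B, expected A

ill-sorted at position [0, 0, 1]: expected A, got B


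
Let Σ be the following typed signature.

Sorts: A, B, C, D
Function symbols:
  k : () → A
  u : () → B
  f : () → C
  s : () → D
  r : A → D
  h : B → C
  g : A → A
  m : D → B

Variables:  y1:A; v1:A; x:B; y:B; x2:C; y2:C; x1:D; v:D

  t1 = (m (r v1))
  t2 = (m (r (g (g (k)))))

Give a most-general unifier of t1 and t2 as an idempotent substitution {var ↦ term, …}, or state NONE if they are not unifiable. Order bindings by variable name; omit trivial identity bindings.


{v1 ↦ (g (g (k)))}


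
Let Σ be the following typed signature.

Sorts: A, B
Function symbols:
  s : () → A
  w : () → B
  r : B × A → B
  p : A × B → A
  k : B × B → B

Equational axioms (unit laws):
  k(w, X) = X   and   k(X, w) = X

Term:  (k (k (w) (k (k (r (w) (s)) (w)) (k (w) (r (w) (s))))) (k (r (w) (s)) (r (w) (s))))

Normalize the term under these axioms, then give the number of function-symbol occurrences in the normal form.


1. (k (k (w) (k (k (r (w) (s)) (w)) (k (w) (r (w) (s))))) (k (r (w) (s)) (r (w) (s))))  →  (k (k (k (r (w) (s)) (w)) (k (w) (r (w) (s)))) (k (r (w) (s)) (r (w) (s))))
2. (k (k (k (r (w) (s)) (w)) (k (w) (r (w) (s)))) (k (r (w) (s)) (r (w) (s))))  →  (k (k (r (w) (s)) (k (w) (r (w) (s)))) (k (r (w) (s)) (r (w) (s))))
3. (k (k (r (w) (s)) (k (w) (r (w) (s)))) (k (r (w) (s)) (r (w) (s))))  →  (k (k (r (w) (s)) (r (w) (s))) (k (r (w) (s)) (r (w) (s))))
normal form: (k (k (r (w) (s)) (r (w) (s))) (k (r (w) (s)) (r (w) (s))))

size = 15


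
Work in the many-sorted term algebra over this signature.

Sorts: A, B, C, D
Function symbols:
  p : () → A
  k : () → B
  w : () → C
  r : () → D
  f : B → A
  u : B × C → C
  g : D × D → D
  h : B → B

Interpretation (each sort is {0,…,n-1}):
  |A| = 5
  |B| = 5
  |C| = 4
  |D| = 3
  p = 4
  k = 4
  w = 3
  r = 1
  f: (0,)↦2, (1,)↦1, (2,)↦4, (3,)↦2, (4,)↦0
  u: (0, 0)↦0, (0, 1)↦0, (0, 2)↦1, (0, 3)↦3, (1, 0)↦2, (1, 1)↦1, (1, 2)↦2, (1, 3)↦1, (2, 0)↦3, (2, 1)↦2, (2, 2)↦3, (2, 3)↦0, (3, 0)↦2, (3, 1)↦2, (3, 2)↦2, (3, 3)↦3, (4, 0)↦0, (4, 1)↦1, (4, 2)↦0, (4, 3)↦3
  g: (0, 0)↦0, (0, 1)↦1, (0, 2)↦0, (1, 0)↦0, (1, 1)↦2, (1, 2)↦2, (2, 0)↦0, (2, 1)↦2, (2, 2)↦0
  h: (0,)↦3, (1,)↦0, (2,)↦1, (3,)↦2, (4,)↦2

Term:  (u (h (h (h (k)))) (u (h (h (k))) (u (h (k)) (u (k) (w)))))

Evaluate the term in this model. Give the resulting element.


  k = 4
  (h (k)) = h(4,) = 2
  (h (h (k))) = h(2,) = 1
  (h (h (h (k)))) = h(1,) = 0
  k = 4
  (h (k)) = h(4,) = 2
  (h (h (k))) = h(2,) = 1
  k = 4
  (h (k)) = h(4,) = 2
  k = 4
  w = 3
  (u (k) (w)) = u(4, 3) = 3
  (u (h (k)) (u (k) (w))) = u(2, 3) = 0
  (u (h (h (k))) (u (h (k)) (u (k) (w)))) = u(1, 0) = 2
  (u (h (h (h (k)))) (u (h (h (k))) (u (h (k)) (u (k) (w))))) = u(0, 2) = 1

value = 1


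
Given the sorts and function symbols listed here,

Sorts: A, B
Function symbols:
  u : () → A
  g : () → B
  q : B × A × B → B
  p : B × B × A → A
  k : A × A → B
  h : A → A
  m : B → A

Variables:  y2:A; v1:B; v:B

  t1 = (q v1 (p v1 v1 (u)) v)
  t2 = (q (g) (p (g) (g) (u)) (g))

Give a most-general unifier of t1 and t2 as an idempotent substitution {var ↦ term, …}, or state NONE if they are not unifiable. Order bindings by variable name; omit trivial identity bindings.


{v ↦ (g), v1 ↦ (g)}
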